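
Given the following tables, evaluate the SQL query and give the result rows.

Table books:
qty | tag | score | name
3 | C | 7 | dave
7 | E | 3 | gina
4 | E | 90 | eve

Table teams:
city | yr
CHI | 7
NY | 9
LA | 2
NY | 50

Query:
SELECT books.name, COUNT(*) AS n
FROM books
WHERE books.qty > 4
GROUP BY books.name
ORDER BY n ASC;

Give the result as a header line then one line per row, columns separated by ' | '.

After WHERE (1 rows):
books.qty | books.tag | books.score | books.name
7 | E | 3 | gina
After GROUP BY (1 rows):
books.name | n
gina | 1
After ORDER BY (1 rows):
books.name | n
gina | 1

== RESULT ==
books.name | n
gina | 1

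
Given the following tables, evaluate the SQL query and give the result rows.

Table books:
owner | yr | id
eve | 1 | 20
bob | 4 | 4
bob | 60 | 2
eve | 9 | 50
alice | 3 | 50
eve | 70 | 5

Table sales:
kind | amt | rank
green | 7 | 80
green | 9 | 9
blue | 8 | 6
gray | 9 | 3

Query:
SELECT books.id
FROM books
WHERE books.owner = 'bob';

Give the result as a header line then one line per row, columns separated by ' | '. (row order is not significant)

After WHERE (2 rows):
books.owner | books.yr | books.id
bob | 4 | 4
bob | 60 | 2
After SELECT (2 rows):
books.id
4
2

== RESULT ==
books.id
4
2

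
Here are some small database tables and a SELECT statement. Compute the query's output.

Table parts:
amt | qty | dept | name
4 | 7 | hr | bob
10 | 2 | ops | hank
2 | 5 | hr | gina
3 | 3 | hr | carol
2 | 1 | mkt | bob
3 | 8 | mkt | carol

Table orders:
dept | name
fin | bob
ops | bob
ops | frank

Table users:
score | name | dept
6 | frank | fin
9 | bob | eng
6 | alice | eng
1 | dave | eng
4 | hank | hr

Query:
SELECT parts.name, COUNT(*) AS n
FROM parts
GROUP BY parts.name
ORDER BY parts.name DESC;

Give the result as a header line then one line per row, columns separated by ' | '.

== RESULT ==
parts.name | n
hank | 1
gina | 1
carol | 2
bob | 2

Derivation:
After GROUP BY (4 rows):
parts.name | n
bob | 2
hank | 1
gina | 1
carol | 2
After ORDER BY (4 rows):
parts.name | n
hank | 1
gina | 1
carol | 2
bob | 2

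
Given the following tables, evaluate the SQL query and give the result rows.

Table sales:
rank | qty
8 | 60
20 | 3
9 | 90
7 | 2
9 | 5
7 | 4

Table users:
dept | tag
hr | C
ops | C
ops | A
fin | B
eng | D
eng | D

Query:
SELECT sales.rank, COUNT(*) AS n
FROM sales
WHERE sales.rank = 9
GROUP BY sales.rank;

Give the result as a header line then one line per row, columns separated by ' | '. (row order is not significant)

== RESULT ==
sales.rank | n
9 | 2

Derivation:
After WHERE (2 rows):
sales.rank | sales.qty
9 | 90
9 | 5
After GROUP BY (1 rows):
sales.rank | n
9 | 2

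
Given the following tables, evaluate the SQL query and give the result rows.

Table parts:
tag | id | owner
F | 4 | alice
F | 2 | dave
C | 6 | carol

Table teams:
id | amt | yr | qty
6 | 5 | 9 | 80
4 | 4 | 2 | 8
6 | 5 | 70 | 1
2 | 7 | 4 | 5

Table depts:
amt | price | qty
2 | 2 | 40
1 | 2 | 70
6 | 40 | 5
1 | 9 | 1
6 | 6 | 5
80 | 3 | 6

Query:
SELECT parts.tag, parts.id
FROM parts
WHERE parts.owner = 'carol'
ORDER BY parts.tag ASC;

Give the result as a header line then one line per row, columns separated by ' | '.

After WHERE (1 rows):
parts.tag | parts.id | parts.owner
C | 6 | carol
After SELECT (1 rows):
parts.tag | parts.id
C | 6
After ORDER BY (1 rows):
parts.tag | parts.id
C | 6

== RESULT ==
parts.tag | parts.id
C | 6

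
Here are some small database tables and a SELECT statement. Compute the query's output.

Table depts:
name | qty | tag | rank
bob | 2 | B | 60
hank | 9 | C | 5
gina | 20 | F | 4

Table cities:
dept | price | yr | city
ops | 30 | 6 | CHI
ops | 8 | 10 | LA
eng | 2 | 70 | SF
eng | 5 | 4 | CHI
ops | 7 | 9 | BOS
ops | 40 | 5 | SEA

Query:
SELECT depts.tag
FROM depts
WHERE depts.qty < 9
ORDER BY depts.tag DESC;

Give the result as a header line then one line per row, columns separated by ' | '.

== RESULT ==
depts.tag
B

Derivation:
After WHERE (1 rows):
depts.name | depts.qty | depts.tag | depts.rank
bob | 2 | B | 60
After SELECT (1 rows):
depts.tag
B
After ORDER BY (1 rows):
depts.tag
B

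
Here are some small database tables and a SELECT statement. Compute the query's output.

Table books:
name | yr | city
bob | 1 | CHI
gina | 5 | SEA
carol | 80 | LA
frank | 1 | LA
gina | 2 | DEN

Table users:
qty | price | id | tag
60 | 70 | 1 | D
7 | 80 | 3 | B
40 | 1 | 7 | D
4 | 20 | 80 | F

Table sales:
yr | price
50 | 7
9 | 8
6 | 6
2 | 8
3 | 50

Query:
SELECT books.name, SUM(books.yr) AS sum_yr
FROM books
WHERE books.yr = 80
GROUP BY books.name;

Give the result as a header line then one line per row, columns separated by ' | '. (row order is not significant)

== RESULT ==
books.name | sum_yr
carol | 80

Derivation:
After WHERE (1 rows):
books.name | books.yr | books.city
carol | 80 | LA
After GROUP BY (1 rows):
books.name | sum_yr
carol | 80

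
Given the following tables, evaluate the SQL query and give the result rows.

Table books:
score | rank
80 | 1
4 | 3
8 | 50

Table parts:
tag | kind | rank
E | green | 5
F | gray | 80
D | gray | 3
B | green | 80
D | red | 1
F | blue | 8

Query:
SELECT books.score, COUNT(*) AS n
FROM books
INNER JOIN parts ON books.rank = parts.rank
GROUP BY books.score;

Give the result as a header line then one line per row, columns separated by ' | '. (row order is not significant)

== RESULT ==
books.score | n
80 | 1
4 | 1

Derivation:
After JOIN parts (2 rows):
books.score | books.rank | parts.tag | parts.kind | parts.rank
80 | 1 | D | red | 1
4 | 3 | D | gray | 3
After GROUP BY (2 rows):
books.score | n
80 | 1
4 | 1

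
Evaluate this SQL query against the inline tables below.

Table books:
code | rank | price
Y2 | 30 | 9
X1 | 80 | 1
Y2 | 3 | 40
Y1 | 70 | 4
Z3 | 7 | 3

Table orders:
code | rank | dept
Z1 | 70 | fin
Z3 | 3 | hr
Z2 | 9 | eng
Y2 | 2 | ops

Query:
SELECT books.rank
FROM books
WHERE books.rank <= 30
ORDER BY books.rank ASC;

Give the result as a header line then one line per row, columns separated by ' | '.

After WHERE (3 rows):
books.code | books.rank | books.price
Y2 | 30 | 9
Y2 | 3 | 40
Z3 | 7 | 3
After SELECT (3 rows):
books.rank
30
3
7
After ORDER BY (3 rows):
books.rank
3
7
30

== RESULT ==
books.rank
3
7
30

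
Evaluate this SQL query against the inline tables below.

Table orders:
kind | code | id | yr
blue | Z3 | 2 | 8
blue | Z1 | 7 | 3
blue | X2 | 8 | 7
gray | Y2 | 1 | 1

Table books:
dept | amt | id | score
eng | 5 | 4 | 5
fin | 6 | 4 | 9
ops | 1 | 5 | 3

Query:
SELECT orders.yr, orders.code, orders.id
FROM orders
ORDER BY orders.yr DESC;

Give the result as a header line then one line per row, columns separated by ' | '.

== RESULT ==
orders.yr | orders.code | orders.id
8 | Z3 | 2
7 | X2 | 8
3 | Z1 | 7
1 | Y2 | 1

Derivation:
After SELECT (4 rows):
orders.yr | orders.code | orders.id
8 | Z3 | 2
3 | Z1 | 7
7 | X2 | 8
1 | Y2 | 1
After ORDER BY (4 rows):
orders.yr | orders.code | orders.id
8 | Z3 | 2
7 | X2 | 8
3 | Z1 | 7
1 | Y2 | 1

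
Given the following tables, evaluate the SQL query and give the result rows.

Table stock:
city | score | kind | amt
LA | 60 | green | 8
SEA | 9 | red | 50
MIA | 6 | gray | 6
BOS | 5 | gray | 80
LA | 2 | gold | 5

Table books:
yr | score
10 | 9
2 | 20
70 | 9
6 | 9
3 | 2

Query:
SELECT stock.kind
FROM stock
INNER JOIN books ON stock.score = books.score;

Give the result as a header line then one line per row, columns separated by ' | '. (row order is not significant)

After JOIN books (4 rows):
stock.city | stock.score | stock.kind | stock.amt | books.yr | books.score
SEA | 9 | red | 50 | 10 | 9
SEA | 9 | red | 50 | 70 | 9
SEA | 9 | red | 50 | 6 | 9
LA | 2 | gold | 5 | 3 | 2
After SELECT (4 rows):
stock.kind
red
red
red
gold

== RESULT ==
stock.kind
red
red
red
gold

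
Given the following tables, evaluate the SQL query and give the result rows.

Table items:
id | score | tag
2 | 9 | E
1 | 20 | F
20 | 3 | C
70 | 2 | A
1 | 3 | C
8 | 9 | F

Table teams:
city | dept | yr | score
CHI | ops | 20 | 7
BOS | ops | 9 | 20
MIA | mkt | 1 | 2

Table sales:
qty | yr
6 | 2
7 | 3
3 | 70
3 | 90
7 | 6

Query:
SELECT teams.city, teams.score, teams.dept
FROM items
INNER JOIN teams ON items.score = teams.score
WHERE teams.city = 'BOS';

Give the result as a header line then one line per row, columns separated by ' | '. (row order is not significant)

After JOIN teams (2 rows):
items.id | items.score | items.tag | teams.city | teams.dept | teams.yr | teams.score
1 | 20 | F | BOS | ops | 9 | 20
70 | 2 | A | MIA | mkt | 1 | 2
After WHERE (1 rows):
items.id | items.score | items.tag | teams.city | teams.dept | teams.yr | teams.score
1 | 20 | F | BOS | ops | 9 | 20
After SELECT (1 rows):
teams.city | teams.score | teams.dept
BOS | 20 | ops

== RESULT ==
teams.city | teams.score | teams.dept
BOS | 20 | ops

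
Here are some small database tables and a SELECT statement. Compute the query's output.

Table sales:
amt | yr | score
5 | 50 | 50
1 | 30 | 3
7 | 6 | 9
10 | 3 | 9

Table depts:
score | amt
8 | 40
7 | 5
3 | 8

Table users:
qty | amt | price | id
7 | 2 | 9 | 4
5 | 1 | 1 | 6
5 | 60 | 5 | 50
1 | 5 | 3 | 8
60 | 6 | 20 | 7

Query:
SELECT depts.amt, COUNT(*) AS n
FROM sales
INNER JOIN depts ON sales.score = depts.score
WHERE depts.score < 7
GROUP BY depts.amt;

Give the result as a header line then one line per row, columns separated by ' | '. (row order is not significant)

After JOIN depts (1 rows):
sales.amt | sales.yr | sales.score | depts.score | depts.amt
1 | 30 | 3 | 3 | 8
After WHERE (1 rows):
sales.amt | sales.yr | sales.score | depts.score | depts.amt
1 | 30 | 3 | 3 | 8
After GROUP BY (1 rows):
depts.amt | n
8 | 1

== RESULT ==
depts.amt | n
8 | 1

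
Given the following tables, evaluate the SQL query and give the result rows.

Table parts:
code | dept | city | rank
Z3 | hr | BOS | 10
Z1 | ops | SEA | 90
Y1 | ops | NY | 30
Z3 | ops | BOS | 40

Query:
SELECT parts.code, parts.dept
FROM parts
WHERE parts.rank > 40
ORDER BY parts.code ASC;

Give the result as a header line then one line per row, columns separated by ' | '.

After WHERE (1 rows):
parts.code | parts.dept | parts.city | parts.rank
Z1 | ops | SEA | 90
After SELECT (1 rows):
parts.code | parts.dept
Z1 | ops
After ORDER BY (1 rows):
parts.code | parts.dept
Z1 | ops

== RESULT ==
parts.code | parts.dept
Z1 | ops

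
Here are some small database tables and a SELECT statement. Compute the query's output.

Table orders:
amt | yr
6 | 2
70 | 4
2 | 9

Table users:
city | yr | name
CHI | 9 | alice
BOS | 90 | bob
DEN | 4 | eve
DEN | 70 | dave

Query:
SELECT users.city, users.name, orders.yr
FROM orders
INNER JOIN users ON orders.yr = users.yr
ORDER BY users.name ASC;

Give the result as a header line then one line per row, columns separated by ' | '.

After JOIN users (2 rows):
orders.amt | orders.yr | users.city | users.yr | users.name
70 | 4 | DEN | 4 | eve
2 | 9 | CHI | 9 | alice
After SELECT (2 rows):
users.city | users.name | orders.yr
DEN | eve | 4
CHI | alice | 9
After ORDER BY (2 rows):
users.city | users.name | orders.yr
CHI | alice | 9
DEN | eve | 4

== RESULT ==
users.city | users.name | orders.yr
CHI | alice | 9
DEN | eve | 4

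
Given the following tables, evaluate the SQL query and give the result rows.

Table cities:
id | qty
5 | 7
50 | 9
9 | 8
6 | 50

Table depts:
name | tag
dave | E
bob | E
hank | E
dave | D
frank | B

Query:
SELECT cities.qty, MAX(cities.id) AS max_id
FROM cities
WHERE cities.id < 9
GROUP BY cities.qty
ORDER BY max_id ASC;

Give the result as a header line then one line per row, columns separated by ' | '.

After WHERE (2 rows):
cities.id | cities.qty
5 | 7
6 | 50
After GROUP BY (2 rows):
cities.qty | max_id
7 | 5
50 | 6
After ORDER BY (2 rows):
cities.qty | max_id
7 | 5
50 | 6

== RESULT ==
cities.qty | max_id
7 | 5
50 | 6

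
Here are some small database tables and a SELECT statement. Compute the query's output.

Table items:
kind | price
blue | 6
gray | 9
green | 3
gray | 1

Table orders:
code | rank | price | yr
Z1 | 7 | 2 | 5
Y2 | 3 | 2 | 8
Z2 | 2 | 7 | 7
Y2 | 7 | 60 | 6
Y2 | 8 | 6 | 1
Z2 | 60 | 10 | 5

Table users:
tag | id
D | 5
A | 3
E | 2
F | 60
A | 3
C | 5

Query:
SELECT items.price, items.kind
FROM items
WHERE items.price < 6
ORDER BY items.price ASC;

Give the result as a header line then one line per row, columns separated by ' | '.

After WHERE (2 rows):
items.kind | items.price
green | 3
gray | 1
After SELECT (2 rows):
items.price | items.kind
3 | green
1 | gray
After ORDER BY (2 rows):
items.price | items.kind
1 | gray
3 | green

== RESULT ==
items.price | items.kind
1 | gray
3 | green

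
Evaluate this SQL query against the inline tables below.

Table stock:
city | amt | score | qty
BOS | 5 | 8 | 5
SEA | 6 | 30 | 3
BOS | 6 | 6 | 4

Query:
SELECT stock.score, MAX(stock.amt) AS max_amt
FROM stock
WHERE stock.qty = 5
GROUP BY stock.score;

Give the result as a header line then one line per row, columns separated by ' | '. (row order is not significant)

== RESULT ==
stock.score | max_amt
8 | 5

Derivation:
After WHERE (1 rows):
stock.city | stock.amt | stock.score | stock.qty
BOS | 5 | 8 | 5
After GROUP BY (1 rows):
stock.score | max_amt
8 | 5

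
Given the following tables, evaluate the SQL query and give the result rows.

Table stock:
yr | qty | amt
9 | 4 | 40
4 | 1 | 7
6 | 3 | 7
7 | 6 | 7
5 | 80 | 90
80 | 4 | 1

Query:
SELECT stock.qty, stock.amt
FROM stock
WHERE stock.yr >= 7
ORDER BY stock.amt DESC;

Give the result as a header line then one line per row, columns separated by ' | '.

After WHERE (3 rows):
stock.yr | stock.qty | stock.amt
9 | 4 | 40
7 | 6 | 7
80 | 4 | 1
After SELECT (3 rows):
stock.qty | stock.amt
4 | 40
6 | 7
4 | 1
After ORDER BY (3 rows):
stock.qty | stock.amt
4 | 40
6 | 7
4 | 1

== RESULT ==
stock.qty | stock.amt
4 | 40
6 | 7
4 | 1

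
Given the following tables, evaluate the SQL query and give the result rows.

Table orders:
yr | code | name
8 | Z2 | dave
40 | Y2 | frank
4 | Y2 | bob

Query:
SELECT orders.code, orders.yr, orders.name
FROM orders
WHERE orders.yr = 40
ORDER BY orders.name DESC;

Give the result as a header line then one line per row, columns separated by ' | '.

After WHERE (1 rows):
orders.yr | orders.code | orders.name
40 | Y2 | frank
After SELECT (1 rows):
orders.code | orders.yr | orders.name
Y2 | 40 | frank
After ORDER BY (1 rows):
orders.code | orders.yr | orders.name
Y2 | 40 | frank

== RESULT ==
orders.code | orders.yr | orders.name
Y2 | 40 | frank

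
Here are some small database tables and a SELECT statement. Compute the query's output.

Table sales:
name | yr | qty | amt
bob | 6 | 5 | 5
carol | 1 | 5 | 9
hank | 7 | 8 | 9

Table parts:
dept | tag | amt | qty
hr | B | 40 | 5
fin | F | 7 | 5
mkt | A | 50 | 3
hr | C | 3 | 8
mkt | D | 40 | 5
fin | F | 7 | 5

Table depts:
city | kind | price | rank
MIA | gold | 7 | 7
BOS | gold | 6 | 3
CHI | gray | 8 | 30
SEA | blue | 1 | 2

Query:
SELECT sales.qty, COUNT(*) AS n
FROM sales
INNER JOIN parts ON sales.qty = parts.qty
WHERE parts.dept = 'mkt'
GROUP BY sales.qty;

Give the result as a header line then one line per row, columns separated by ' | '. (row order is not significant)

== RESULT ==
sales.qty | n
5 | 2

Derivation:
After JOIN parts (9 rows):
sales.name | sales.yr | sales.qty | sales.amt | parts.dept | parts.tag | parts.amt | parts.qty
bob | 6 | 5 | 5 | hr | B | 40 | 5
bob | 6 | 5 | 5 | fin | F | 7 | 5
bob | 6 | 5 | 5 | mkt | D | 40 | 5
bob | 6 | 5 | 5 | fin | F | 7 | 5
carol | 1 | 5 | 9 | hr | B | 40 | 5
carol | 1 | 5 | 9 | fin | F | 7 | 5
carol | 1 | 5 | 9 | mkt | D | 40 | 5
carol | 1 | 5 | 9 | fin | F | 7 | 5
hank | 7 | 8 | 9 | hr | C | 3 | 8
After WHERE (2 rows):
sales.name | sales.yr | sales.qty | sales.amt | parts.dept | parts.tag | parts.amt | parts.qty
bob | 6 | 5 | 5 | mkt | D | 40 | 5
carol | 1 | 5 | 9 | mkt | D | 40 | 5
After GROUP BY (1 rows):
sales.qty | n
5 | 2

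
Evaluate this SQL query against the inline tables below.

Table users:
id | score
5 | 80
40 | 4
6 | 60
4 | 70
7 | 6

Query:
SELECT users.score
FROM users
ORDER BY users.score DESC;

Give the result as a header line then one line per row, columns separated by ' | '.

== RESULT ==
users.score
80
70
60
6
4

Derivation:
After SELECT (5 rows):
users.score
80
4
60
70
6
After ORDER BY (5 rows):
users.score
80
70
60
6
4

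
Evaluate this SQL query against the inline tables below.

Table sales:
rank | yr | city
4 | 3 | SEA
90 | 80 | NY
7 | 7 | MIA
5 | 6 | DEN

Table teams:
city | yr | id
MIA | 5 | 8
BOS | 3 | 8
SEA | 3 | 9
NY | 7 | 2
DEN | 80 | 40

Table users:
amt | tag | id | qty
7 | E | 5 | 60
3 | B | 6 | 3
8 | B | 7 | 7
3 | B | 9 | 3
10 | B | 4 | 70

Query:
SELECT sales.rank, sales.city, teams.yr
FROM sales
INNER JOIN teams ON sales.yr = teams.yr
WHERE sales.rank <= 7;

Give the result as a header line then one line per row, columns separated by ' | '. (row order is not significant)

== RESULT ==
sales.rank | sales.city | teams.yr
4 | SEA | 3
4 | SEA | 3
7 | MIA | 7

Derivation:
After JOIN teams (4 rows):
sales.rank | sales.yr | sales.city | teams.city | teams.yr | teams.id
4 | 3 | SEA | BOS | 3 | 8
4 | 3 | SEA | SEA | 3 | 9
90 | 80 | NY | DEN | 80 | 40
7 | 7 | MIA | NY | 7 | 2
After WHERE (3 rows):
sales.rank | sales.yr | sales.city | teams.city | teams.yr | teams.id
4 | 3 | SEA | BOS | 3 | 8
4 | 3 | SEA | SEA | 3 | 9
7 | 7 | MIA | NY | 7 | 2
After SELECT (3 rows):
sales.rank | sales.city | teams.yr
4 | SEA | 3
4 | SEA | 3
7 | MIA | 7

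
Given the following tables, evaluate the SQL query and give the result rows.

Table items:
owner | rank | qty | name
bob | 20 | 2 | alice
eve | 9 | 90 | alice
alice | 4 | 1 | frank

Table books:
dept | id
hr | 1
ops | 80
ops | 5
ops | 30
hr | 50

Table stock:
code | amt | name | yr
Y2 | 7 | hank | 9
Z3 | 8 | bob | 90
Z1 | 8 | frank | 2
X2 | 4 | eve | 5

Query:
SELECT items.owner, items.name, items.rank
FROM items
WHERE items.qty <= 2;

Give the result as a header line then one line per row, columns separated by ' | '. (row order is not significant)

== RESULT ==
items.owner | items.name | items.rank
bob | alice | 20
alice | frank | 4

Derivation:
After WHERE (2 rows):
items.owner | items.rank | items.qty | items.name
bob | 20 | 2 | alice
alice | 4 | 1 | frank
After SELECT (2 rows):
items.owner | items.name | items.rank
bob | alice | 20
alice | frank | 4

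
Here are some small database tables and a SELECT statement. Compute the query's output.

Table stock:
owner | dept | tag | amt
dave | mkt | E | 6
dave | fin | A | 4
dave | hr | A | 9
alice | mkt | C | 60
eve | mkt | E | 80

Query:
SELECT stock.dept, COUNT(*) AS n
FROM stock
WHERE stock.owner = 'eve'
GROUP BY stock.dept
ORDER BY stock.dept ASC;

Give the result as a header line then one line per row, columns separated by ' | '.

After WHERE (1 rows):
stock.owner | stock.dept | stock.tag | stock.amt
eve | mkt | E | 80
After GROUP BY (1 rows):
stock.dept | n
mkt | 1
After ORDER BY (1 rows):
stock.dept | n
mkt | 1

== RESULT ==
stock.dept | n
mkt | 1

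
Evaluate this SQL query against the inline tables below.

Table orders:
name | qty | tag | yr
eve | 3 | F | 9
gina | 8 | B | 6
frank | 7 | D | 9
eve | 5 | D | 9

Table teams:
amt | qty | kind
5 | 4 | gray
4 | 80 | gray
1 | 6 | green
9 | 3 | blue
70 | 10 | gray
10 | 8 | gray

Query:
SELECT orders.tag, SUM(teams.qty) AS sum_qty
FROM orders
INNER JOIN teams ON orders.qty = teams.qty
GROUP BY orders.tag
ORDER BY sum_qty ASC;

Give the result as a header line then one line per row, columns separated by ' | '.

== RESULT ==
orders.tag | sum_qty
F | 3
B | 8

Derivation:
After JOIN teams (2 rows):
orders.name | orders.qty | orders.tag | orders.yr | teams.amt | teams.qty | teams.kind
eve | 3 | F | 9 | 9 | 3 | blue
gina | 8 | B | 6 | 10 | 8 | gray
After GROUP BY (2 rows):
orders.tag | sum_qty
F | 3
B | 8
After ORDER BY (2 rows):
orders.tag | sum_qty
F | 3
B | 8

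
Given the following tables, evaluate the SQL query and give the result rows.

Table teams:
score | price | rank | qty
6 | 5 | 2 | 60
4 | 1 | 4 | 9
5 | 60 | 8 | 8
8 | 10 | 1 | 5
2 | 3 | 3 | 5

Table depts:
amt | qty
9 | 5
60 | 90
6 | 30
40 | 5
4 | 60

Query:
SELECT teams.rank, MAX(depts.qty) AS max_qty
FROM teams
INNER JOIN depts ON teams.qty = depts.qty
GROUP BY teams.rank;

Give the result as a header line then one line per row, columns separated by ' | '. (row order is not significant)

== RESULT ==
teams.rank | max_qty
2 | 60
1 | 5
3 | 5

Derivation:
After JOIN depts (5 rows):
teams.score | teams.price | teams.rank | teams.qty | depts.amt | depts.qty
6 | 5 | 2 | 60 | 4 | 60
8 | 10 | 1 | 5 | 9 | 5
8 | 10 | 1 | 5 | 40 | 5
2 | 3 | 3 | 5 | 9 | 5
2 | 3 | 3 | 5 | 40 | 5
After GROUP BY (3 rows):
teams.rank | max_qty
2 | 60
1 | 5
3 | 5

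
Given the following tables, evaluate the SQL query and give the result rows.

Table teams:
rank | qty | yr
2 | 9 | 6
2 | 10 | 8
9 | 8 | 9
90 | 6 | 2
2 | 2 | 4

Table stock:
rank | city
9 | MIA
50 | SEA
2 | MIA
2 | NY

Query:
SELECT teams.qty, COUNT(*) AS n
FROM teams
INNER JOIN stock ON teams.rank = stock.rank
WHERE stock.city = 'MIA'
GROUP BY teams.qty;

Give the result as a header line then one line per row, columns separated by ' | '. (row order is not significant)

After JOIN stock (7 rows):
teams.rank | teams.qty | teams.yr | stock.rank | stock.city
2 | 9 | 6 | 2 | MIA
2 | 9 | 6 | 2 | NY
2 | 10 | 8 | 2 | MIA
2 | 10 | 8 | 2 | NY
9 | 8 | 9 | 9 | MIA
2 | 2 | 4 | 2 | MIA
2 | 2 | 4 | 2 | NY
After WHERE (4 rows):
teams.rank | teams.qty | teams.yr | stock.rank | stock.city
2 | 9 | 6 | 2 | MIA
2 | 10 | 8 | 2 | MIA
9 | 8 | 9 | 9 | MIA
2 | 2 | 4 | 2 | MIA
After GROUP BY (4 rows):
teams.qty | n
9 | 1
10 | 1
8 | 1
2 | 1

== RESULT ==
teams.qty | n
9 | 1
10 | 1
8 | 1
2 | 1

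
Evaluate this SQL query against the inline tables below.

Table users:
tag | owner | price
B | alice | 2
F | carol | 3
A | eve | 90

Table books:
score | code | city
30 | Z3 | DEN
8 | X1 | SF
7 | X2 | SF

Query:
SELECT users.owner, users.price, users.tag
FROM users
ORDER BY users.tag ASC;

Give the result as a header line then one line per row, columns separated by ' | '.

After SELECT (3 rows):
users.owner | users.price | users.tag
alice | 2 | B
carol | 3 | F
eve | 90 | A
After ORDER BY (3 rows):
users.owner | users.price | users.tag
eve | 90 | A
alice | 2 | B
carol | 3 | F

== RESULT ==
users.owner | users.price | users.tag
eve | 90 | A
alice | 2 | B
carol | 3 | F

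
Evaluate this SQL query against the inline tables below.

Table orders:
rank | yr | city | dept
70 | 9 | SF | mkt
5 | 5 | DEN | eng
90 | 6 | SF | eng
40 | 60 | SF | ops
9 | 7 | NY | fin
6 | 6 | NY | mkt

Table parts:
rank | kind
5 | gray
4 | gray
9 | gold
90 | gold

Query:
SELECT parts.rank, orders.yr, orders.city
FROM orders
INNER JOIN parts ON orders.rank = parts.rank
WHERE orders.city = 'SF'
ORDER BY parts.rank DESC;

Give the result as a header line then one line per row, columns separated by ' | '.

After JOIN parts (3 rows):
orders.rank | orders.yr | orders.city | orders.dept | parts.rank | parts.kind
5 | 5 | DEN | eng | 5 | gray
90 | 6 | SF | eng | 90 | gold
9 | 7 | NY | fin | 9 | gold
After WHERE (1 rows):
orders.rank | orders.yr | orders.city | orders.dept | parts.rank | parts.kind
90 | 6 | SF | eng | 90 | gold
After SELECT (1 rows):
parts.rank | orders.yr | orders.city
90 | 6 | SF
After ORDER BY (1 rows):
parts.rank | orders.yr | orders.city
90 | 6 | SF

== RESULT ==
parts.rank | orders.yr | orders.city
90 | 6 | SF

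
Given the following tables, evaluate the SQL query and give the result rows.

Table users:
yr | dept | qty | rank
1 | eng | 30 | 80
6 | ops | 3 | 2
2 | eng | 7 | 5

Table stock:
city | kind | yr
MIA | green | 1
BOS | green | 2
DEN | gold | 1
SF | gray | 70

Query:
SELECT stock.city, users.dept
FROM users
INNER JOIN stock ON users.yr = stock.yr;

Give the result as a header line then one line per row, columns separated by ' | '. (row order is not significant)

After JOIN stock (3 rows):
users.yr | users.dept | users.qty | users.rank | stock.city | stock.kind | stock.yr
1 | eng | 30 | 80 | MIA | green | 1
1 | eng | 30 | 80 | DEN | gold | 1
2 | eng | 7 | 5 | BOS | green | 2
After SELECT (3 rows):
stock.city | users.dept
MIA | eng
DEN | eng
BOS | eng

== RESULT ==
stock.city | users.dept
MIA | eng
DEN | eng
BOS | eng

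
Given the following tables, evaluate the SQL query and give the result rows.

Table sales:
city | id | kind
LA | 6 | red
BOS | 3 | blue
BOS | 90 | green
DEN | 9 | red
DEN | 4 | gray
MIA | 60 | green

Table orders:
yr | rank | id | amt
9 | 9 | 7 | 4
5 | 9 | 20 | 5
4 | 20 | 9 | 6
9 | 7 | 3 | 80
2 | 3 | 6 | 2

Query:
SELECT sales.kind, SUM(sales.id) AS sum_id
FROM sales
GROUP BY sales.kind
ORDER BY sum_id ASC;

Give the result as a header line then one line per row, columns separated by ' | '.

After GROUP BY (4 rows):
sales.kind | sum_id
red | 15
blue | 3
green | 150
gray | 4
After ORDER BY (4 rows):
sales.kind | sum_id
blue | 3
gray | 4
red | 15
green | 150

== RESULT ==
sales.kind | sum_id
blue | 3
gray | 4
red | 15
green | 150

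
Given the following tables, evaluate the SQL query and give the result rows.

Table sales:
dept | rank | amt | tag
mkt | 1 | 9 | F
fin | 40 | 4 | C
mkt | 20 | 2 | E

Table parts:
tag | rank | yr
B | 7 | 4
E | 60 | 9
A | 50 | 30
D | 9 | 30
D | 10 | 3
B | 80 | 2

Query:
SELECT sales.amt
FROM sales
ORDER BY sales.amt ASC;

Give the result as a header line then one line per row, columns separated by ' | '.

== RESULT ==
sales.amt
2
4
9

Derivation:
After SELECT (3 rows):
sales.amt
9
4
2
After ORDER BY (3 rows):
sales.amt
2
4
9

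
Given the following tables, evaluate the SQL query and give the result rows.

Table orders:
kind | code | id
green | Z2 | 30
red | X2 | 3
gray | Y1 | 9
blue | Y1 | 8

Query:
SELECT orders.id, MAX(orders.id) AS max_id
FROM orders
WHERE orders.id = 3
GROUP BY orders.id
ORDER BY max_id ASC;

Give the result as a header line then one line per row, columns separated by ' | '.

== RESULT ==
orders.id | max_id
3 | 3

Derivation:
After WHERE (1 rows):
orders.kind | orders.code | orders.id
red | X2 | 3
After GROUP BY (1 rows):
orders.id | max_id
3 | 3
After ORDER BY (1 rows):
orders.id | max_id
3 | 3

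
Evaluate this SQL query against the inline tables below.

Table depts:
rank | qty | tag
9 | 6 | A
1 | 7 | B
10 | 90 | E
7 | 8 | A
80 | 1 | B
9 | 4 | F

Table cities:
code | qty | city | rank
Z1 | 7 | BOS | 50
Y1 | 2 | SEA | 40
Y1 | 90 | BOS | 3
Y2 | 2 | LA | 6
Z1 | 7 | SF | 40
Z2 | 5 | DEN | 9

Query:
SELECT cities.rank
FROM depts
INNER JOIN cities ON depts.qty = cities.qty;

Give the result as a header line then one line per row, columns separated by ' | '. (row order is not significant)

== RESULT ==
cities.rank
50
40
3

Derivation:
After JOIN cities (3 rows):
depts.rank | depts.qty | depts.tag | cities.code | cities.qty | cities.city | cities.rank
1 | 7 | B | Z1 | 7 | BOS | 50
1 | 7 | B | Z1 | 7 | SF | 40
10 | 90 | E | Y1 | 90 | BOS | 3
After SELECT (3 rows):
cities.rank
50
40
3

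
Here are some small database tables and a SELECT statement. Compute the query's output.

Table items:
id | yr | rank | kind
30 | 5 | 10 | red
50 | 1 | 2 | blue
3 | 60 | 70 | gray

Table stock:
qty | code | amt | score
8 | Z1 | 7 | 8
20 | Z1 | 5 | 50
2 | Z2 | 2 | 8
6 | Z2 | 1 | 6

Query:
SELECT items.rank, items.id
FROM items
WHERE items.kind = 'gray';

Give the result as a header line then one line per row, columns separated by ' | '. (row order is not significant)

== RESULT ==
items.rank | items.id
70 | 3

Derivation:
After WHERE (1 rows):
items.id | items.yr | items.rank | items.kind
3 | 60 | 70 | gray
After SELECT (1 rows):
items.rank | items.id
70 | 3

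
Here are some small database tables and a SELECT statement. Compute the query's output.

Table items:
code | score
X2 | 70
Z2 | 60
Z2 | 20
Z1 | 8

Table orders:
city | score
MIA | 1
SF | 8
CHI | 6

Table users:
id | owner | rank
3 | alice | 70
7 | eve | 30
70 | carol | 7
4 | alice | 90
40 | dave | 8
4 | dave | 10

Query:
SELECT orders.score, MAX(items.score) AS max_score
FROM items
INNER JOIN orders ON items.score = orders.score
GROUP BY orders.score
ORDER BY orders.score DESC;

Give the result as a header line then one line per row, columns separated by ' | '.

== RESULT ==
orders.score | max_score
8 | 8

Derivation:
After JOIN orders (1 rows):
items.code | items.score | orders.city | orders.score
Z1 | 8 | SF | 8
After GROUP BY (1 rows):
orders.score | max_score
8 | 8
After ORDER BY (1 rows):
orders.score | max_score
8 | 8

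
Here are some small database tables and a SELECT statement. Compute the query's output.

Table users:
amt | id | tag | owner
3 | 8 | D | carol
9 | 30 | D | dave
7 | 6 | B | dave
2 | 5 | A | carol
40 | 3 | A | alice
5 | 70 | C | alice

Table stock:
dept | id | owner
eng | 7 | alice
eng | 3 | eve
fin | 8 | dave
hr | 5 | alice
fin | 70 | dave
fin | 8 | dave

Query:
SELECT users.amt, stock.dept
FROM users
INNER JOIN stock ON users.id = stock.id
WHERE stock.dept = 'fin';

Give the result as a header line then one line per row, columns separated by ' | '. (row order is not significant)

== RESULT ==
users.amt | stock.dept
3 | fin
3 | fin
5 | fin

Derivation:
After JOIN stock (5 rows):
users.amt | users.id | users.tag | users.owner | stock.dept | stock.id | stock.owner
3 | 8 | D | carol | fin | 8 | dave
3 | 8 | D | carol | fin | 8 | dave
2 | 5 | A | carol | hr | 5 | alice
40 | 3 | A | alice | eng | 3 | eve
5 | 70 | C | alice | fin | 70 | dave
After WHERE (3 rows):
users.amt | users.id | users.tag | users.owner | stock.dept | stock.id | stock.owner
3 | 8 | D | carol | fin | 8 | dave
3 | 8 | D | carol | fin | 8 | dave
5 | 70 | C | alice | fin | 70 | dave
After SELECT (3 rows):
users.amt | stock.dept
3 | fin
3 | fin
5 | fin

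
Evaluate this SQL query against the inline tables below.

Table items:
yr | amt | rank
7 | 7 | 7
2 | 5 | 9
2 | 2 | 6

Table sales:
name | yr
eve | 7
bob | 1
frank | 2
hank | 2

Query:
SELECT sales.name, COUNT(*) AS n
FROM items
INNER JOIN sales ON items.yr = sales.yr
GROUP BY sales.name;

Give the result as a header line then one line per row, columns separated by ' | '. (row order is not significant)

After JOIN sales (5 rows):
items.yr | items.amt | items.rank | sales.name | sales.yr
7 | 7 | 7 | eve | 7
2 | 5 | 9 | frank | 2
2 | 5 | 9 | hank | 2
2 | 2 | 6 | frank | 2
2 | 2 | 6 | hank | 2
After GROUP BY (3 rows):
sales.name | n
eve | 1
frank | 2
hank | 2

== RESULT ==
sales.name | n
eve | 1
frank | 2
hank | 2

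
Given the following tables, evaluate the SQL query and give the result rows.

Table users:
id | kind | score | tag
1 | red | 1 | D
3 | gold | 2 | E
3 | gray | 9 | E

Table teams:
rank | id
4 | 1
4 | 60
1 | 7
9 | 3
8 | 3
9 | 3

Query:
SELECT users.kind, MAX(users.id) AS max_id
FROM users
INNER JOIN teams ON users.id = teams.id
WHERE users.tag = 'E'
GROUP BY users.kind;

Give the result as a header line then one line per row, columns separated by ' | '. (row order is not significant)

After JOIN teams (7 rows):
users.id | users.kind | users.score | users.tag | teams.rank | teams.id
1 | red | 1 | D | 4 | 1
3 | gold | 2 | E | 9 | 3
3 | gold | 2 | E | 8 | 3
3 | gold | 2 | E | 9 | 3
3 | gray | 9 | E | 9 | 3
3 | gray | 9 | E | 8 | 3
3 | gray | 9 | E | 9 | 3
After WHERE (6 rows):
users.id | users.kind | users.score | users.tag | teams.rank | teams.id
3 | gold | 2 | E | 9 | 3
3 | gold | 2 | E | 8 | 3
3 | gold | 2 | E | 9 | 3
3 | gray | 9 | E | 9 | 3
3 | gray | 9 | E | 8 | 3
3 | gray | 9 | E | 9 | 3
After GROUP BY (2 rows):
users.kind | max_id
gold | 3
gray | 3

== RESULT ==
users.kind | max_id
gold | 3
gray | 3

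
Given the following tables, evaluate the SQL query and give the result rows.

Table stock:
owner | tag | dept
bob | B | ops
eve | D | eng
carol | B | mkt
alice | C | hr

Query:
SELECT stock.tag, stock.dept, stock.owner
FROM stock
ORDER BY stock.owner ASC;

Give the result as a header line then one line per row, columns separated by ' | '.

== RESULT ==
stock.tag | stock.dept | stock.owner
C | hr | alice
B | ops | bob
B | mkt | carol
D | eng | eve

Derivation:
After SELECT (4 rows):
stock.tag | stock.dept | stock.owner
B | ops | bob
D | eng | eve
B | mkt | carol
C | hr | alice
After ORDER BY (4 rows):
stock.tag | stock.dept | stock.owner
C | hr | alice
B | ops | bob
B | mkt | carol
D | eng | eve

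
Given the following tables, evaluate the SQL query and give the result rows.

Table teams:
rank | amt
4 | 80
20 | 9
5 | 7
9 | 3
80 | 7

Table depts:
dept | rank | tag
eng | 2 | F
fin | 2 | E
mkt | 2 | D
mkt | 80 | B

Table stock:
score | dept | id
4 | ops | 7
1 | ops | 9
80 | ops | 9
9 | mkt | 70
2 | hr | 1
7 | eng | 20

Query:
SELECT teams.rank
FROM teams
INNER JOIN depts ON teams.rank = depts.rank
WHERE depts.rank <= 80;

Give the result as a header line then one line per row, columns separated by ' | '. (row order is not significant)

After JOIN depts (1 rows):
teams.rank | teams.amt | depts.dept | depts.rank | depts.tag
80 | 7 | mkt | 80 | B
After WHERE (1 rows):
teams.rank | teams.amt | depts.dept | depts.rank | depts.tag
80 | 7 | mkt | 80 | B
After SELECT (1 rows):
teams.rank
80

== RESULT ==
teams.rank
80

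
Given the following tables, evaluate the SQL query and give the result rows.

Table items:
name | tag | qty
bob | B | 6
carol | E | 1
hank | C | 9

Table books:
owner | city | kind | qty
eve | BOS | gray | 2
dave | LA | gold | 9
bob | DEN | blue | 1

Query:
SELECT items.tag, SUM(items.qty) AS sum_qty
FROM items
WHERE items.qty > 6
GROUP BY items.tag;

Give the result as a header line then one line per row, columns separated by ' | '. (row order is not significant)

After WHERE (1 rows):
items.name | items.tag | items.qty
hank | C | 9
After GROUP BY (1 rows):
items.tag | sum_qty
C | 9

== RESULT ==
items.tag | sum_qty
C | 9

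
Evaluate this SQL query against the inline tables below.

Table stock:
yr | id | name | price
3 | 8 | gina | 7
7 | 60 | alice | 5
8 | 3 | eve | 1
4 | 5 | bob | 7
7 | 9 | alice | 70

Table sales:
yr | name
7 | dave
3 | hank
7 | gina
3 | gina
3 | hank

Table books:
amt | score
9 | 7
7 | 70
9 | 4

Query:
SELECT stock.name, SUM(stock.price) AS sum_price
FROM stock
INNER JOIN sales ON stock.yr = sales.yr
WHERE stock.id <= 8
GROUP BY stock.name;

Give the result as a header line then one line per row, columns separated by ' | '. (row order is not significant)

== RESULT ==
stock.name | sum_price
gina | 21

Derivation:
After JOIN sales (7 rows):
stock.yr | stock.id | stock.name | stock.price | sales.yr | sales.name
3 | 8 | gina | 7 | 3 | hank
3 | 8 | gina | 7 | 3 | gina
3 | 8 | gina | 7 | 3 | hank
7 | 60 | alice | 5 | 7 | dave
7 | 60 | alice | 5 | 7 | gina
7 | 9 | alice | 70 | 7 | dave
7 | 9 | alice | 70 | 7 | gina
After WHERE (3 rows):
stock.yr | stock.id | stock.name | stock.price | sales.yr | sales.name
3 | 8 | gina | 7 | 3 | hank
3 | 8 | gina | 7 | 3 | gina
3 | 8 | gina | 7 | 3 | hank
After GROUP BY (1 rows):
stock.name | sum_price
gina | 21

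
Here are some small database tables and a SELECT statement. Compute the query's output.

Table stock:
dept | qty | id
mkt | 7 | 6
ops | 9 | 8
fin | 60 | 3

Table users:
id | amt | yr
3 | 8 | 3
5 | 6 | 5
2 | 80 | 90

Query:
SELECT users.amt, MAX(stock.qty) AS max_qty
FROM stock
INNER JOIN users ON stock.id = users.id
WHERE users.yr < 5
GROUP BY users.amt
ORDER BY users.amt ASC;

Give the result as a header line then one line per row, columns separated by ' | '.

== RESULT ==
users.amt | max_qty
8 | 60

Derivation:
After JOIN users (1 rows):
stock.dept | stock.qty | stock.id | users.id | users.amt | users.yr
fin | 60 | 3 | 3 | 8 | 3
After WHERE (1 rows):
stock.dept | stock.qty | stock.id | users.id | users.amt | users.yr
fin | 60 | 3 | 3 | 8 | 3
After GROUP BY (1 rows):
users.amt | max_qty
8 | 60
After ORDER BY (1 rows):
users.amt | max_qty
8 | 60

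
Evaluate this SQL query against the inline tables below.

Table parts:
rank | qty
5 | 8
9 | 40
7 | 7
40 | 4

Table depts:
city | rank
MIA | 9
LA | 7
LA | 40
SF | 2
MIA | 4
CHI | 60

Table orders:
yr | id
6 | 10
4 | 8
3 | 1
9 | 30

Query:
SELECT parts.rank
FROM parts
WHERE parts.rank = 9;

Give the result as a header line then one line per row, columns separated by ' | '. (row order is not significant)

After WHERE (1 rows):
parts.rank | parts.qty
9 | 40
After SELECT (1 rows):
parts.rank
9

== RESULT ==
parts.rank
9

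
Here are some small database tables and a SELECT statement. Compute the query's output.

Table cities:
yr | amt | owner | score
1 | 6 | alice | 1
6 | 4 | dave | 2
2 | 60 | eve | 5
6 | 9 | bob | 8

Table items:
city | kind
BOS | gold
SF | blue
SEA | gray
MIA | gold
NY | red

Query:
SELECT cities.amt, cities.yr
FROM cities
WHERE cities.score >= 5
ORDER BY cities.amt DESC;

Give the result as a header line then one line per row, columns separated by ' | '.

After WHERE (2 rows):
cities.yr | cities.amt | cities.owner | cities.score
2 | 60 | eve | 5
6 | 9 | bob | 8
After SELECT (2 rows):
cities.amt | cities.yr
60 | 2
9 | 6
After ORDER BY (2 rows):
cities.amt | cities.yr
60 | 2
9 | 6

== RESULT ==
cities.amt | cities.yr
60 | 2
9 | 6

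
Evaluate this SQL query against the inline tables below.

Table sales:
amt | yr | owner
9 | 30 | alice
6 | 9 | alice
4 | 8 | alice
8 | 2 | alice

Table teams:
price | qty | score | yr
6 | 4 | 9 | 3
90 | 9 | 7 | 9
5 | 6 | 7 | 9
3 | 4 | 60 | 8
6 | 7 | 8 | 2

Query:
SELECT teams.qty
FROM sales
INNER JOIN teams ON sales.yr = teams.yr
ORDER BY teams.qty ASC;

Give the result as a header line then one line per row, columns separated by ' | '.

== RESULT ==
teams.qty
4
6
7
9

Derivation:
After JOIN teams (4 rows):
sales.amt | sales.yr | sales.owner | teams.price | teams.qty | teams.score | teams.yr
6 | 9 | alice | 90 | 9 | 7 | 9
6 | 9 | alice | 5 | 6 | 7 | 9
4 | 8 | alice | 3 | 4 | 60 | 8
8 | 2 | alice | 6 | 7 | 8 | 2
After SELECT (4 rows):
teams.qty
9
6
4
7
After ORDER BY (4 rows):
teams.qty
4
6
7
9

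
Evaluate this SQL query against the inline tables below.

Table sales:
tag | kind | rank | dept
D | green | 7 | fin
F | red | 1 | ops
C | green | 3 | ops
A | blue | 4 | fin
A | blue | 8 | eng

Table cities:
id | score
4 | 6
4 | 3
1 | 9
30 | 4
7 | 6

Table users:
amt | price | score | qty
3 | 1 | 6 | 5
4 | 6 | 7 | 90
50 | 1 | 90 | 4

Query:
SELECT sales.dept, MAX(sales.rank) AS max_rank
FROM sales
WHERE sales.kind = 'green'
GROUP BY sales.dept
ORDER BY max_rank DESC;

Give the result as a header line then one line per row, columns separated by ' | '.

After WHERE (2 rows):
sales.tag | sales.kind | sales.rank | sales.dept
D | green | 7 | fin
C | green | 3 | ops
After GROUP BY (2 rows):
sales.dept | max_rank
fin | 7
ops | 3
After ORDER BY (2 rows):
sales.dept | max_rank
fin | 7
ops | 3

== RESULT ==
sales.dept | max_rank
fin | 7
ops | 3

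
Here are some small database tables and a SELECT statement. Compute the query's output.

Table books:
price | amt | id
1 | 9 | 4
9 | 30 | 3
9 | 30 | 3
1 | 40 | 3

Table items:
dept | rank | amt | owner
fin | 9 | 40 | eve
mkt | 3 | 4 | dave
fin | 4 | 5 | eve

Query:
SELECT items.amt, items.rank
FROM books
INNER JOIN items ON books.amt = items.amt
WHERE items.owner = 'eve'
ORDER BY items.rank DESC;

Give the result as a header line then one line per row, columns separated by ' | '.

== RESULT ==
items.amt | items.rank
40 | 9

Derivation:
After JOIN items (1 rows):
books.price | books.amt | books.id | items.dept | items.rank | items.amt | items.owner
1 | 40 | 3 | fin | 9 | 40 | eve
After WHERE (1 rows):
books.price | books.amt | books.id | items.dept | items.rank | items.amt | items.owner
1 | 40 | 3 | fin | 9 | 40 | eve
After SELECT (1 rows):
items.amt | items.rank
40 | 9
After ORDER BY (1 rows):
items.amt | items.rank
40 | 9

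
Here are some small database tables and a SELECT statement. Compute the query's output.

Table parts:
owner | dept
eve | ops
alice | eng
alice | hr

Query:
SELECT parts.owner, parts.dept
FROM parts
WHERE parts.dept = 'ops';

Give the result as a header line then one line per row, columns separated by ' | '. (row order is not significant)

== RESULT ==
parts.owner | parts.dept
eve | ops

Derivation:
After WHERE (1 rows):
parts.owner | parts.dept
eve | ops
After SELECT (1 rows):
parts.owner | parts.dept
eve | ops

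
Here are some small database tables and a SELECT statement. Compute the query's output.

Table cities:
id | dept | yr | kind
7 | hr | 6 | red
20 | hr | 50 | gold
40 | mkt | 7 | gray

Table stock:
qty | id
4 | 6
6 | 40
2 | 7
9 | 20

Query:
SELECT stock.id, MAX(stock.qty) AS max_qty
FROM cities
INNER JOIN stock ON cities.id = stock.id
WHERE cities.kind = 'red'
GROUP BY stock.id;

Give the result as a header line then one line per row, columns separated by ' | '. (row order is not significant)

After JOIN stock (3 rows):
cities.id | cities.dept | cities.yr | cities.kind | stock.qty | stock.id
7 | hr | 6 | red | 2 | 7
20 | hr | 50 | gold | 9 | 20
40 | mkt | 7 | gray | 6 | 40
After WHERE (1 rows):
cities.id | cities.dept | cities.yr | cities.kind | stock.qty | stock.id
7 | hr | 6 | red | 2 | 7
After GROUP BY (1 rows):
stock.id | max_qty
7 | 2

== RESULT ==
stock.id | max_qty
7 | 2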